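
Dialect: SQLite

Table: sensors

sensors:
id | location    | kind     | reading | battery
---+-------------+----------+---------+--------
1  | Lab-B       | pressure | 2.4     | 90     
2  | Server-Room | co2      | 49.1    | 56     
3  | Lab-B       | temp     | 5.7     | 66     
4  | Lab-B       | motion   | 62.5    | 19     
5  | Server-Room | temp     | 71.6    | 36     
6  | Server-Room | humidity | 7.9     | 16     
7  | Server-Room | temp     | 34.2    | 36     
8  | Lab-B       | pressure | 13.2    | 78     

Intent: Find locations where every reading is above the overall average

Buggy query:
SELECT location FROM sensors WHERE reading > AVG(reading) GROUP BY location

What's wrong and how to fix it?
Bug: AVG() is an aggregate; it can't sit directly in WHERE

Fix: Compute the overall average in a scalar subquery and compare each group's MIN against it in HAVING

Corrected query:
SELECT location FROM sensors GROUP BY location HAVING MIN(reading) > (SELECT AVG(reading) FROM sensors)

Result:
(no rows)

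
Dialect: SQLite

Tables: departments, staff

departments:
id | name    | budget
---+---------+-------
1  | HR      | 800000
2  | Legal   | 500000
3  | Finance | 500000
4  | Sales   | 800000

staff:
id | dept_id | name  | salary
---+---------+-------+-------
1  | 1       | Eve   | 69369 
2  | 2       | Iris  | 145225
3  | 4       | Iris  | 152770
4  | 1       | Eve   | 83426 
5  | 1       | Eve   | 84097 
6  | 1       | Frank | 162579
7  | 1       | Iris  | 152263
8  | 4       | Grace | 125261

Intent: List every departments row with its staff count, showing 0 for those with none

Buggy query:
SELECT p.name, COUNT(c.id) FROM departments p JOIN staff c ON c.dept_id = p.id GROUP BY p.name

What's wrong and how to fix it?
Bug: INNER JOIN drops departments rows that have no matching staff rows

Fix: Switch to LEFT JOIN to retain unmatched parent rows

Corrected query:
SELECT p.name, COUNT(c.id) FROM departments p LEFT JOIN staff c ON c.dept_id = p.id GROUP BY p.name

Result:
name    | COUNT(c.id)
--------+------------
Finance | 0          
HR      | 5          
Legal   | 1          
Sales   | 2          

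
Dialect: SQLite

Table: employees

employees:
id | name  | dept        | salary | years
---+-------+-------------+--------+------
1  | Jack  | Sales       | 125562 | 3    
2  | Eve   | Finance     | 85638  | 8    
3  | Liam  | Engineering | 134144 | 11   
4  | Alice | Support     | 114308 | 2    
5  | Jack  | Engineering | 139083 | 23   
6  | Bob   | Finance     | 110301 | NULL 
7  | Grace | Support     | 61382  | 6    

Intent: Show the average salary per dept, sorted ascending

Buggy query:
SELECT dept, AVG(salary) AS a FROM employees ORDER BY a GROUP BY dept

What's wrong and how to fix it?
Bug: GROUP BY must precede ORDER BY

Fix: Reorder: SELECT … FROM … GROUP BY … ORDER BY …

Corrected query:
SELECT dept, AVG(salary) AS a FROM employees GROUP BY dept ORDER BY a

Result:
dept        | a       
------------+---------
Support     | 87845   
Finance     | 97969.5 
Sales       | 125562  
Engineering | 136613.5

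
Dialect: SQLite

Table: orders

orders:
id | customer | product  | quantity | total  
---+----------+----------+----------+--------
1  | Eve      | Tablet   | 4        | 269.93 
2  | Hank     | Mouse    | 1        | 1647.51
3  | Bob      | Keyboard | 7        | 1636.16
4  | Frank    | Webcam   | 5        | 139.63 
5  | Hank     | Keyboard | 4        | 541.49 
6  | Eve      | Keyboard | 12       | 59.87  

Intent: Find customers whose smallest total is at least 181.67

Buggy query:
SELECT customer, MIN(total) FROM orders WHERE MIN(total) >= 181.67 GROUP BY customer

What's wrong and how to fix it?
Bug: Aggregates like MIN are computed per group after WHERE runs

Fix: Replace WHERE with HAVING after the GROUP BY

Corrected query:
SELECT customer, MIN(total) FROM orders GROUP BY customer HAVING MIN(total) >= 181.67

Result:
customer | MIN(total)
---------+-----------
Bob      | 1636.16   
Hank     | 541.49    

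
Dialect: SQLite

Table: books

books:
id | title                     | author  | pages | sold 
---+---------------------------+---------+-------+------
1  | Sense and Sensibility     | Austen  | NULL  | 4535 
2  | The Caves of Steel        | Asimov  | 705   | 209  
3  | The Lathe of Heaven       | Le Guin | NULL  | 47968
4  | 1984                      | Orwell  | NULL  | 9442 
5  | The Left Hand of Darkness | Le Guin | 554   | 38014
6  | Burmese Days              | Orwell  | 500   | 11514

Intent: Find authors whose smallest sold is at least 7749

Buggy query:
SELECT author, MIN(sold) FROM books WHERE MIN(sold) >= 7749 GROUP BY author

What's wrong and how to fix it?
Bug: MIN() in WHERE is a misuse of aggregate

Fix: Replace WHERE with HAVING after the GROUP BY

Corrected query:
SELECT author, MIN(sold) FROM books GROUP BY author HAVING MIN(sold) >= 7749

Result:
author  | MIN(sold)
--------+----------
Le Guin | 38014    
Orwell  | 9442     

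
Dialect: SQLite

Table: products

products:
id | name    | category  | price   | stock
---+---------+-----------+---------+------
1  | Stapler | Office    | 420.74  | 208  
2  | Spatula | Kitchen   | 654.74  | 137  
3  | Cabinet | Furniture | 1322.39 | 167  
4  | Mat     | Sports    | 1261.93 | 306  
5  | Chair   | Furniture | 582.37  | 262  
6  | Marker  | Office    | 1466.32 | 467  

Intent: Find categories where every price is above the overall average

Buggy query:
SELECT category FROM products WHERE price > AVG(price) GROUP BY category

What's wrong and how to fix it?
Bug: WHERE evaluates per row before aggregation, so AVG() is unavailable

Fix: Use a subquery for AVG and a HAVING MIN(...) filter so the condition holds for every row in the group

Corrected query:
SELECT category FROM products GROUP BY category HAVING MIN(price) > (SELECT AVG(price) FROM products)

Result:
category
--------
Sports  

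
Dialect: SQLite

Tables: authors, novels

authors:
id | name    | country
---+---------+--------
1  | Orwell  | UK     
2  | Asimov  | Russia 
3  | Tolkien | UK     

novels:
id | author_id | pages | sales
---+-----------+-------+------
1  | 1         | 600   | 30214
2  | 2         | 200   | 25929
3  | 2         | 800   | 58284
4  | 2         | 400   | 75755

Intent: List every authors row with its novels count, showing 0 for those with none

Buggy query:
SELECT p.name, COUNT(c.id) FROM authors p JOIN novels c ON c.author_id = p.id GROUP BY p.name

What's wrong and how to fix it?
Bug: INNER JOIN drops authors rows that have no matching novels rows

Fix: Switch to LEFT JOIN to retain unmatched parent rows

Corrected query:
SELECT p.name, COUNT(c.id) FROM authors p LEFT JOIN novels c ON c.author_id = p.id GROUP BY p.name

Result:
name    | COUNT(c.id)
--------+------------
Asimov  | 3          
Orwell  | 1          
Tolkien | 0          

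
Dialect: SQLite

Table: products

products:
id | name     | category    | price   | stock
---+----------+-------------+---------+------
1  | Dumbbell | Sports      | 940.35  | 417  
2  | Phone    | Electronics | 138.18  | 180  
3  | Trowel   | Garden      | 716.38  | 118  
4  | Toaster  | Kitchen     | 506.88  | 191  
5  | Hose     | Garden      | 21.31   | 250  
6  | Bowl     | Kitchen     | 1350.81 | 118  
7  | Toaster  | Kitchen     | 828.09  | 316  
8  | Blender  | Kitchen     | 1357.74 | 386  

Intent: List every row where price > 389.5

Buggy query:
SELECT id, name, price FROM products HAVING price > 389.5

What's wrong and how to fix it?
Bug: HAVING filters the output of aggregation, but this query has no GROUP BY and no aggregate functions, so SQLite rejects it (HAVING clause on a non-aggregate query); the condition here is per row

Fix: Replace HAVING with WHERE since the condition applies to individual rows

Corrected query:
SELECT id, name, price FROM products WHERE price > 389.5

Result:
id | name     | price  
---+----------+--------
1  | Dumbbell | 940.35 
3  | Trowel   | 716.38 
4  | Toaster  | 506.88 
6  | Bowl     | 1350.81
7  | Toaster  | 828.09 
8  | Blender  | 1357.74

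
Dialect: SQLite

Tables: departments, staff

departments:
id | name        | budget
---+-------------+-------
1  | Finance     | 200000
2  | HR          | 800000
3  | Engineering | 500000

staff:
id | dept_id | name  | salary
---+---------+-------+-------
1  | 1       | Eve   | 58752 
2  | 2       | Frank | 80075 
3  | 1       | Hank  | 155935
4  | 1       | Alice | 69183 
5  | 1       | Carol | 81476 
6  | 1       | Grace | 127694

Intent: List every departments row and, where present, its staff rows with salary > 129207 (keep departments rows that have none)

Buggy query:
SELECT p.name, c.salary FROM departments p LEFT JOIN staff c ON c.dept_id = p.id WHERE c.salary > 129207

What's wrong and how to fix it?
Bug: A WHERE condition on the right-hand table after LEFT JOIN drops unmatched parents

Fix: Put 'c.salary > 129207' in the JOIN's ON clause instead of WHERE

Corrected query:
SELECT p.name, c.salary FROM departments p LEFT JOIN staff c ON c.dept_id = p.id AND c.salary > 129207

Result:
name        | salary
------------+-------
Finance     | 155935
HR          | NULL  
Engineering | NULL  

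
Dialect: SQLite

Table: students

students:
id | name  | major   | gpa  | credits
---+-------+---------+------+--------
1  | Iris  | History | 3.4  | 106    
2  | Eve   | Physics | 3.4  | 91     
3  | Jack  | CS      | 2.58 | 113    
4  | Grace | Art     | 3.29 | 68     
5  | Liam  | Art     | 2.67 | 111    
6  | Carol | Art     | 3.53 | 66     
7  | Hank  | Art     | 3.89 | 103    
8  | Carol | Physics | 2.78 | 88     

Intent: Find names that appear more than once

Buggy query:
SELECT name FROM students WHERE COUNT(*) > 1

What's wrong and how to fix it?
Bug: COUNT(*) is an aggregate and cannot be used in WHERE

Fix: GROUP BY name, then filter groups with HAVING COUNT(*) > 1

Corrected query:
SELECT name FROM students GROUP BY name HAVING COUNT(*) > 1

Result:
name 
-----
Carol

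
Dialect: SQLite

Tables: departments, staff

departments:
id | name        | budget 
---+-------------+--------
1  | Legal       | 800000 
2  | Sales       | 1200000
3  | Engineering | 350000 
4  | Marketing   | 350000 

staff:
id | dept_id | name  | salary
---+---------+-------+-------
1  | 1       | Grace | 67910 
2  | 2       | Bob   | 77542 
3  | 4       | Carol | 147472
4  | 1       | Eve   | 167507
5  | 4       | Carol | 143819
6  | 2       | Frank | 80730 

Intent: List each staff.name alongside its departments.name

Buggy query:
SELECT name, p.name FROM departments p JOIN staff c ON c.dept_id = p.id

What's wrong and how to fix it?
Bug: 'name' exists in both joined tables, so the database can't tell which one is meant

Fix: Qualify the column with its table alias (c.name)

Corrected query:
SELECT c.name, p.name FROM departments p JOIN staff c ON c.dept_id = p.id

Result:
name  | name     
------+----------
Grace | Legal    
Bob   | Sales    
Carol | Marketing
Eve   | Legal    
Carol | Marketing
Frank | Sales    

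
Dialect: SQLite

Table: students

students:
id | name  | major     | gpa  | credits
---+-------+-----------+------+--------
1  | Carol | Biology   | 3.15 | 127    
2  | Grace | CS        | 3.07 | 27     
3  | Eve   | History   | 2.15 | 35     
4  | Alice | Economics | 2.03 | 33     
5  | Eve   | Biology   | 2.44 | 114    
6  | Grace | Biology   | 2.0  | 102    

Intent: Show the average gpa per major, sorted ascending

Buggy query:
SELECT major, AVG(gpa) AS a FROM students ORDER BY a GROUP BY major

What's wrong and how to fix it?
Bug: ORDER BY appears before GROUP BY; SQL clause order requires GROUP BY first

Fix: Move ORDER BY to the end, after GROUP BY

Corrected query:
SELECT major, AVG(gpa) AS a FROM students GROUP BY major ORDER BY a

Result:
major     | a   
----------+-----
Economics | 2.03
History   | 2.15
Biology   | 2.53
CS        | 3.07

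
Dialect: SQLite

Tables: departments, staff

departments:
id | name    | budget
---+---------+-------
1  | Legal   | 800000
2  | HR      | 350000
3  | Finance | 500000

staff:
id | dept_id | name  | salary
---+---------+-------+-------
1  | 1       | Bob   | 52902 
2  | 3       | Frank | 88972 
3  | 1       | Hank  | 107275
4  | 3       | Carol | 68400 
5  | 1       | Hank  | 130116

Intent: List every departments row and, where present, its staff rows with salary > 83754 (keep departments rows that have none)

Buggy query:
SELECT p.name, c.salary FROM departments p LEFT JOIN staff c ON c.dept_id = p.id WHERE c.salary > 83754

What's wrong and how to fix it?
Bug: Filtering c.salary in WHERE discards the NULL rows produced by LEFT JOIN, turning it into an inner join

Fix: Move the right-table condition into the ON clause so unmatched parents are kept

Corrected query:
SELECT p.name, c.salary FROM departments p LEFT JOIN staff c ON c.dept_id = p.id AND c.salary > 83754

Result:
name    | salary
--------+-------
Legal   | 107275
Legal   | 130116
HR      | NULL  
Finance | 88972 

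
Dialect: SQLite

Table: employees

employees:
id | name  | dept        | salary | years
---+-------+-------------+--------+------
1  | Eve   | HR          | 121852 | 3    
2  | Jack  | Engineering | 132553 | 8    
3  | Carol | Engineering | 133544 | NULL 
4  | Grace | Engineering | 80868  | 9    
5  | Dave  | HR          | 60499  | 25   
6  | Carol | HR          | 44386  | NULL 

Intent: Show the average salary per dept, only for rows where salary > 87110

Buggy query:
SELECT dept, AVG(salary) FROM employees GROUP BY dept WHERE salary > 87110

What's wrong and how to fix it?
Bug: Row-level WHERE must come before GROUP BY in the clause order

Fix: Move the WHERE clause before GROUP BY

Corrected query:
SELECT dept, AVG(salary) FROM employees WHERE salary > 87110 GROUP BY dept

Result:
dept        | AVG(salary)
------------+------------
Engineering | 133048.5   
HR          | 121852     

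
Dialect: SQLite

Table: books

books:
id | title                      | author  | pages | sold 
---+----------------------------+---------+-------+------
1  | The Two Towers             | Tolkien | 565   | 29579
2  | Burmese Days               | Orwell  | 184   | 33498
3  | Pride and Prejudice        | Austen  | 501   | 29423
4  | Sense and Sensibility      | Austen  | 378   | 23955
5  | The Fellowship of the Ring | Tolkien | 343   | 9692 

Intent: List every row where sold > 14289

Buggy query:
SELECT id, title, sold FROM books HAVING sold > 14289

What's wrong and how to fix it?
Bug: This is a non-aggregate query (no GROUP BY, no aggregates), so in SQLite the HAVING clause is invalid here; a row-level condition belongs in WHERE

Fix: Replace HAVING with WHERE since the condition applies to individual rows

Corrected query:
SELECT id, title, sold FROM books WHERE sold > 14289

Result:
id | title                 | sold 
---+-----------------------+------
1  | The Two Towers        | 29579
2  | Burmese Days          | 33498
3  | Pride and Prejudice   | 29423
4  | Sense and Sensibility | 23955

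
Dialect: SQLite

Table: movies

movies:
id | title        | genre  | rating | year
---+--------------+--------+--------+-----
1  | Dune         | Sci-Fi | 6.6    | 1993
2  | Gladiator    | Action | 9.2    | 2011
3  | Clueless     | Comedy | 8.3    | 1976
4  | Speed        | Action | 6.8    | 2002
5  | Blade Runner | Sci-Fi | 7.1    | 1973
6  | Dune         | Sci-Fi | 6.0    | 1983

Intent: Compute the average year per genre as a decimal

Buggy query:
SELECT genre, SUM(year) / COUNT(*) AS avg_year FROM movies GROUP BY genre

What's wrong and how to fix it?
Bug: SUM(year) and COUNT(*) are both integers; the division truncates the fractional part

Fix: Multiply by 1.0 (or CAST to REAL) to force floating-point division

Corrected query:
SELECT genre, SUM(year) * 1.0 / COUNT(*) AS avg_year FROM movies GROUP BY genre

Result:
genre  | avg_year
-------+---------
Action | 2006.5  
Comedy | 1976    
Sci-Fi | 1983    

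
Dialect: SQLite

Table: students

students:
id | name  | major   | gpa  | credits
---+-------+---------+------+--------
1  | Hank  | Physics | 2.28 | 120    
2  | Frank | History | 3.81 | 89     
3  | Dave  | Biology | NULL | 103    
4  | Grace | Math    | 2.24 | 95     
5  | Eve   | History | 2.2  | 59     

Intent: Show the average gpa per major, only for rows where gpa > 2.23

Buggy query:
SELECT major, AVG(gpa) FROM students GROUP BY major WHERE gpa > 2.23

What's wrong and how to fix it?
Bug: WHERE cannot follow GROUP BY

Fix: Move the WHERE clause before GROUP BY

Corrected query:
SELECT major, AVG(gpa) FROM students WHERE gpa > 2.23 GROUP BY major

Result:
major   | AVG(gpa)
--------+---------
History | 3.81    
Math    | 2.24    
Physics | 2.28    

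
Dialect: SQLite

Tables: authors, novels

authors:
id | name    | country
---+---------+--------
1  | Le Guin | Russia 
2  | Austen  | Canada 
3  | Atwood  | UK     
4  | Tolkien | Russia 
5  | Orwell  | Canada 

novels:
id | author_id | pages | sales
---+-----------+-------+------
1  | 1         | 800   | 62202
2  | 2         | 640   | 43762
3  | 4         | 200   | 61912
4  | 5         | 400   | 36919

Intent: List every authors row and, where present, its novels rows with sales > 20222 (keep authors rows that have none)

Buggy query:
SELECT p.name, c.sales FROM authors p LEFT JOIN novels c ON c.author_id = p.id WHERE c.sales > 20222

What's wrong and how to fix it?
Bug: A WHERE condition on the right-hand table after LEFT JOIN drops unmatched parents

Fix: Put 'c.sales > 20222' in the JOIN's ON clause instead of WHERE

Corrected query:
SELECT p.name, c.sales FROM authors p LEFT JOIN novels c ON c.author_id = p.id AND c.sales > 20222

Result:
name    | sales
--------+------
Le Guin | 62202
Austen  | 43762
Atwood  | NULL 
Tolkien | 61912
Orwell  | 36919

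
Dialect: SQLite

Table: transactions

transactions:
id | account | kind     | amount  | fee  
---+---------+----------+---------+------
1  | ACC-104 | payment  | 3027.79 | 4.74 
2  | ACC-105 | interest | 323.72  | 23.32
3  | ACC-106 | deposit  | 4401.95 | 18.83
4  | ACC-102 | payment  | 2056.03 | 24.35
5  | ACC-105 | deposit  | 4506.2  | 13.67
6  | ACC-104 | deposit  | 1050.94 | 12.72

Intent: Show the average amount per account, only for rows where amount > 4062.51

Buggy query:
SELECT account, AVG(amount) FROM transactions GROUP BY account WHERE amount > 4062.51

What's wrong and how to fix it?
Bug: WHERE cannot follow GROUP BY

Fix: Place WHERE between FROM and GROUP BY

Corrected query:
SELECT account, AVG(amount) FROM transactions WHERE amount > 4062.51 GROUP BY account

Result:
account | AVG(amount)
--------+------------
ACC-105 | 4506.2     
ACC-106 | 4401.95    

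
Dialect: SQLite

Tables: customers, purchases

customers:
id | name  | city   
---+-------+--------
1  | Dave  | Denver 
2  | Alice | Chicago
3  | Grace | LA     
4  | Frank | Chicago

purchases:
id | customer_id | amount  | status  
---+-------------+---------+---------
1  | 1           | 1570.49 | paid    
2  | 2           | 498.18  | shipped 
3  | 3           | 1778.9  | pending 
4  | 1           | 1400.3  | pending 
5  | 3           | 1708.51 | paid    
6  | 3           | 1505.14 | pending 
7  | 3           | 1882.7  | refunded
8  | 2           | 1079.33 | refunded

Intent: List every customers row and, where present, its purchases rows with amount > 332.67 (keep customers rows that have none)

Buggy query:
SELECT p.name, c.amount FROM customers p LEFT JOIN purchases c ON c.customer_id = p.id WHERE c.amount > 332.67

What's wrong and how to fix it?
Bug: A WHERE condition on the right-hand table after LEFT JOIN drops unmatched parents

Fix: Put 'c.amount > 332.67' in the JOIN's ON clause instead of WHERE

Corrected query:
SELECT p.name, c.amount FROM customers p LEFT JOIN purchases c ON c.customer_id = p.id AND c.amount > 332.67

Result:
name  | amount 
------+--------
Dave  | 1400.3 
Dave  | 1570.49
Alice | 498.18 
Alice | 1079.33
Grace | 1505.14
Grace | 1708.51
Grace | 1778.9 
Grace | 1882.7 
Frank | NULL   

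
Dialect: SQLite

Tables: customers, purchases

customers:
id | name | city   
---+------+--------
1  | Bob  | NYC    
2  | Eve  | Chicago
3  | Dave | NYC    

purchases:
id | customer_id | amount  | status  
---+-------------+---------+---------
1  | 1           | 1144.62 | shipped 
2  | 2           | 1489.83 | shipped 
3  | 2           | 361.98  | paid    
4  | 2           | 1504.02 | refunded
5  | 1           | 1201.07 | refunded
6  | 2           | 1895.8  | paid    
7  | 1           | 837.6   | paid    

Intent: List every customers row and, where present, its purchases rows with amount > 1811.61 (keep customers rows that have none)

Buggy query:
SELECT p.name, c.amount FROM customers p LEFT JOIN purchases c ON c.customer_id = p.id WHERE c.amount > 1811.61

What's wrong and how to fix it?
Bug: Filtering c.amount in WHERE discards the NULL rows produced by LEFT JOIN, turning it into an inner join

Fix: Put 'c.amount > 1811.61' in the JOIN's ON clause instead of WHERE

Corrected query:
SELECT p.name, c.amount FROM customers p LEFT JOIN purchases c ON c.customer_id = p.id AND c.amount > 1811.61

Result:
name | amount
-----+-------
Bob  | NULL  
Eve  | 1895.8
Dave | NULL  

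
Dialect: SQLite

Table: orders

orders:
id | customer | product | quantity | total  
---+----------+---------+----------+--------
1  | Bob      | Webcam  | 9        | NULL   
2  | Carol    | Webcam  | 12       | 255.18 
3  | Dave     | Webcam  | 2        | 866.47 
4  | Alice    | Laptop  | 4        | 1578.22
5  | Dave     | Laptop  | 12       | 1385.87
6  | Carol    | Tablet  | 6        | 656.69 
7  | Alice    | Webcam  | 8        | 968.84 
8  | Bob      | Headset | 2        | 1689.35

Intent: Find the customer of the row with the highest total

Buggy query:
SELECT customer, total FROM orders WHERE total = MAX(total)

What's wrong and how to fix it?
Bug: WHERE is evaluated per row; an aggregate over the whole table isn't defined there

Fix: Wrap MAX in a scalar subquery so WHERE compares against a single value

Corrected query:
SELECT customer, total FROM orders WHERE total = (SELECT MAX(total) FROM orders)

Result:
customer | total  
---------+--------
Bob      | 1689.35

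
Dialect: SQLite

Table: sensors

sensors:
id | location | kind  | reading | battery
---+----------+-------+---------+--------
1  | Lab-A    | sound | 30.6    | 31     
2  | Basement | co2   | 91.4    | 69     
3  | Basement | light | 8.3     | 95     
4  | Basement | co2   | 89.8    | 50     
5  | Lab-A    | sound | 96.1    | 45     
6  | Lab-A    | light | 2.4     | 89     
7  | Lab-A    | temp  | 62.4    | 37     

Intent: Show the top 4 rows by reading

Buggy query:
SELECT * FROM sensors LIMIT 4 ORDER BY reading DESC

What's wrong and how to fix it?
Bug: ORDER BY cannot follow LIMIT; LIMIT is the final clause

Fix: Swap the clauses: ORDER BY first, then LIMIT

Corrected query:
SELECT * FROM sensors ORDER BY reading DESC LIMIT 4

Result:
id | location | kind  | reading | battery
---+----------+-------+---------+--------
5  | Lab-A    | sound | 96.1    | 45     
2  | Basement | co2   | 91.4    | 69     
4  | Basement | co2   | 89.8    | 50     
7  | Lab-A    | temp  | 62.4    | 37     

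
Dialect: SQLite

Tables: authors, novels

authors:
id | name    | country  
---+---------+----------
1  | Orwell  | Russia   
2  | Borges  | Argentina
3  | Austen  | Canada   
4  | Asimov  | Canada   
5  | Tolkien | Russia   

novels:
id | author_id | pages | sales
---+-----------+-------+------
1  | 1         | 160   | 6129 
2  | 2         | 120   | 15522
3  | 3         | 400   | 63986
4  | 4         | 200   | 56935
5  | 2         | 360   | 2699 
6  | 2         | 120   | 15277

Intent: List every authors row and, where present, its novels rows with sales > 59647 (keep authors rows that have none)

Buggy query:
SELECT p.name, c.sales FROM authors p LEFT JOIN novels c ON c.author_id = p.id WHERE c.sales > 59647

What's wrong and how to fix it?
Bug: Filtering c.sales in WHERE discards the NULL rows produced by LEFT JOIN, turning it into an inner join

Fix: Move the right-table condition into the ON clause so unmatched parents are kept

Corrected query:
SELECT p.name, c.sales FROM authors p LEFT JOIN novels c ON c.author_id = p.id AND c.sales > 59647

Result:
name    | sales
--------+------
Orwell  | NULL 
Borges  | NULL 
Austen  | 63986
Asimov  | NULL 
Tolkien | NULL 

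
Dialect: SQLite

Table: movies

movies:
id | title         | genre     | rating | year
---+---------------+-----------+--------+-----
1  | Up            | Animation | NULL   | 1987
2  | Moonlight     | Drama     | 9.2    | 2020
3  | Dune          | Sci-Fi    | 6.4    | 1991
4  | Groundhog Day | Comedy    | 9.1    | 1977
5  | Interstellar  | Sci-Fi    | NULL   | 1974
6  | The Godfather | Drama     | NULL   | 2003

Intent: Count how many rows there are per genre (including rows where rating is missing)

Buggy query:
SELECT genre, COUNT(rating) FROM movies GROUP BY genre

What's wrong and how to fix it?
Bug: COUNT(rating) skips NULLs, so groups with missing rating are undercounted

Fix: Use COUNT(*) to count all rows regardless of NULL

Corrected query:
SELECT genre, COUNT(*) FROM movies GROUP BY genre

Result:
genre     | COUNT(*)
----------+---------
Animation | 1       
Comedy    | 1       
Drama     | 2       
Sci-Fi    | 2       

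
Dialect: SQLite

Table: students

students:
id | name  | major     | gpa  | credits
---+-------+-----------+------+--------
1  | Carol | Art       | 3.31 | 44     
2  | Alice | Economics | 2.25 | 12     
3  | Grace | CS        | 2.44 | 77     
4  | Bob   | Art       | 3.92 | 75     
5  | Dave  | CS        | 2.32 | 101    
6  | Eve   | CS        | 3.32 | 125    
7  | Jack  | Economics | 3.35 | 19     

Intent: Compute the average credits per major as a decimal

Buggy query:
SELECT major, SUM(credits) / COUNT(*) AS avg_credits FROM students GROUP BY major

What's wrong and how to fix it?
Bug: SUM(credits) and COUNT(*) are both integers; the division truncates the fractional part

Fix: Multiply by 1.0 (or CAST to REAL) to force floating-point division

Corrected query:
SELECT major, SUM(credits) * 1.0 / COUNT(*) AS avg_credits FROM students GROUP BY major

Result:
major     | avg_credits
----------+------------
Art       | 59.5       
CS        | 101        
Economics | 15.5       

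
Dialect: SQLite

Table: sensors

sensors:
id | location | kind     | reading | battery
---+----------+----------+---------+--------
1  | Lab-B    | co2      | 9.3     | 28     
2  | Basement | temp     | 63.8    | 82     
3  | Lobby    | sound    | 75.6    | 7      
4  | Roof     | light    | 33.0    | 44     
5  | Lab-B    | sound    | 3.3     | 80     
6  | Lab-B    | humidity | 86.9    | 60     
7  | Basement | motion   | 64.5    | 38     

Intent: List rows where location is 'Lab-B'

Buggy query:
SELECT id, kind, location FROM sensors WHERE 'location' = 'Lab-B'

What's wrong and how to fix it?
Bug: Single quotes denote string literals in SQL; the column name is being compared as a constant string

Fix: Reference the column as location without single quotes

Corrected query:
SELECT id, kind, location FROM sensors WHERE location = 'Lab-B'

Result:
id | kind     | location
---+----------+---------
1  | co2      | Lab-B   
5  | sound    | Lab-B   
6  | humidity | Lab-B   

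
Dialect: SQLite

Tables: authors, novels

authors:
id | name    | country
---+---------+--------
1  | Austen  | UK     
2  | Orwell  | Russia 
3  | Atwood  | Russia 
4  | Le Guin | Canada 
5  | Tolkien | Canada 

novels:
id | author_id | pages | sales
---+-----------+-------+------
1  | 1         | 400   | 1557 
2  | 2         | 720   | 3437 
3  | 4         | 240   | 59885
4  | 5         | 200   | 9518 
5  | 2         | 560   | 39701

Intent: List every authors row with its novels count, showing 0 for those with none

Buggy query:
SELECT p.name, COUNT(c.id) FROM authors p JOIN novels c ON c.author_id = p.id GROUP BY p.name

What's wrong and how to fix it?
Bug: INNER JOIN drops authors rows that have no matching novels rows

Fix: Switch to LEFT JOIN to retain unmatched parent rows

Corrected query:
SELECT p.name, COUNT(c.id) FROM authors p LEFT JOIN novels c ON c.author_id = p.id GROUP BY p.name

Result:
name    | COUNT(c.id)
--------+------------
Atwood  | 0          
Austen  | 1          
Le Guin | 1          
Orwell  | 2          
Tolkien | 1          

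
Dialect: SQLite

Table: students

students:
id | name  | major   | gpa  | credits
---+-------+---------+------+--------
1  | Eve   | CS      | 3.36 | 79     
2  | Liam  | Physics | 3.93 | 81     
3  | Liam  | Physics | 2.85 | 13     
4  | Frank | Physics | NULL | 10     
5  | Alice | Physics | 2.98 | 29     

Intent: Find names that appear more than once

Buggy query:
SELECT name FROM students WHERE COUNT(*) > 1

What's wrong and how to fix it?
Bug: COUNT(*) is an aggregate and cannot be used in WHERE

Fix: Group first, then use HAVING for the count condition

Corrected query:
SELECT name FROM students GROUP BY name HAVING COUNT(*) > 1

Result:
name
----
Liam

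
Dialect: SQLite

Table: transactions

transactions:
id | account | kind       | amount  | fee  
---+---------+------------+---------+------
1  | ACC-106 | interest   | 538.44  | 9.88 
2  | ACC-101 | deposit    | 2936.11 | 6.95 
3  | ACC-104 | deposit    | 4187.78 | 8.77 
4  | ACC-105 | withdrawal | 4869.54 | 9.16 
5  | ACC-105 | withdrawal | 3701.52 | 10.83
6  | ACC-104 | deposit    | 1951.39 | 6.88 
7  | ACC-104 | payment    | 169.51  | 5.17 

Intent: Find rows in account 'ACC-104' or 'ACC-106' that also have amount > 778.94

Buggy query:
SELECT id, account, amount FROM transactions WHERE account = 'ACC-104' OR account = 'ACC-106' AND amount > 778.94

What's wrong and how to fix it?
Bug: AND binds tighter than OR, so this parses as account = 'ACC-104' OR (account = 'ACC-106' AND amount > 778.94)

Fix: Add parentheses around the OR so the AND applies to both alternatives

Corrected query:
SELECT id, account, amount FROM transactions WHERE (account = 'ACC-104' OR account = 'ACC-106') AND amount > 778.94

Result:
id | account | amount 
---+---------+--------
3  | ACC-104 | 4187.78
6  | ACC-104 | 1951.39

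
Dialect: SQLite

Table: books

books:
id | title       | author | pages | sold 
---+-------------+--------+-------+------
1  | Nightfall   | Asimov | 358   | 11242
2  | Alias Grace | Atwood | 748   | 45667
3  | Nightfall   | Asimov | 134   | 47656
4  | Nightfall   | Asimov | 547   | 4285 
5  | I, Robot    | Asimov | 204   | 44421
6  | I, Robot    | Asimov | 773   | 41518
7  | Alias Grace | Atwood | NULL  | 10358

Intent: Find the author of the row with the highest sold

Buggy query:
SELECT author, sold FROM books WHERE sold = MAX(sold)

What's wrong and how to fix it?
Bug: MAX(sold) is an aggregate and cannot be used directly in WHERE

Fix: Use a subquery: WHERE sold = (SELECT MAX(sold) FROM books)

Corrected query:
SELECT author, sold FROM books WHERE sold = (SELECT MAX(sold) FROM books)

Result:
author | sold 
-------+------
Asimov | 47656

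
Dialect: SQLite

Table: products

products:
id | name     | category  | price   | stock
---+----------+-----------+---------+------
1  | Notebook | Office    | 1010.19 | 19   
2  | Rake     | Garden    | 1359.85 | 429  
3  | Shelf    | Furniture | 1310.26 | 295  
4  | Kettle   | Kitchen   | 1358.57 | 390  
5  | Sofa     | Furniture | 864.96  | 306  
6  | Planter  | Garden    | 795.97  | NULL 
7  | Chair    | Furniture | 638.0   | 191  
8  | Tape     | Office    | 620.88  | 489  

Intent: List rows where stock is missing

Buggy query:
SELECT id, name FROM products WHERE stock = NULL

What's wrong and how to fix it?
Bug: Comparing to NULL with '=' never matches; NULL = NULL is unknown, not true

Fix: Replace '= NULL' with 'IS NULL'

Corrected query:
SELECT id, name FROM products WHERE stock IS NULL

Result:
id | name   
---+--------
6  | Planter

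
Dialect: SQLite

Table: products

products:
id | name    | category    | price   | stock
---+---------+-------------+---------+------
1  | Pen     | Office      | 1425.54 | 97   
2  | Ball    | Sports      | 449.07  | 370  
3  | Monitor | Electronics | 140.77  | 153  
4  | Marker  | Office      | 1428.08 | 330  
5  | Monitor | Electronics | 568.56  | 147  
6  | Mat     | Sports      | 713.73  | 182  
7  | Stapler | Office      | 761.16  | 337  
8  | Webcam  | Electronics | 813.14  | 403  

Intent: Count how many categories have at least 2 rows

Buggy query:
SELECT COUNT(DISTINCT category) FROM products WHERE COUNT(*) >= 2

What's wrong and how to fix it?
Bug: COUNT(*) cannot appear in WHERE; the per-group count doesn't exist yet

Fix: Group first with HAVING COUNT(*) >= 2, then COUNT the resulting groups

Corrected query:
SELECT COUNT(*) FROM (SELECT category FROM products GROUP BY category HAVING COUNT(*) >= 2)

Result:
COUNT(*)
--------
3       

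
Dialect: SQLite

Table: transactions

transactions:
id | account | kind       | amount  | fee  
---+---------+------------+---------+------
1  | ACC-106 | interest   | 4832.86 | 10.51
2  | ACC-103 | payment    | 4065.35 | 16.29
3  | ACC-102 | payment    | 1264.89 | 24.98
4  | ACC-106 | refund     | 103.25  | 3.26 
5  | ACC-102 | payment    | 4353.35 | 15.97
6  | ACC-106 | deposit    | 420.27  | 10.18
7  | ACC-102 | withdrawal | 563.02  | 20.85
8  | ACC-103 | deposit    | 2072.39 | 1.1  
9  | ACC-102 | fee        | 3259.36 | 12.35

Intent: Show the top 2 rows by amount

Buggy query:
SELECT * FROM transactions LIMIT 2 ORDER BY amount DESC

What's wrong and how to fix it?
Bug: LIMIT must come after ORDER BY

Fix: Sort with ORDER BY, then apply LIMIT

Corrected query:
SELECT * FROM transactions ORDER BY amount DESC LIMIT 2

Result:
id | account | kind     | amount  | fee  
---+---------+----------+---------+------
1  | ACC-106 | interest | 4832.86 | 10.51
5  | ACC-102 | payment  | 4353.35 | 15.97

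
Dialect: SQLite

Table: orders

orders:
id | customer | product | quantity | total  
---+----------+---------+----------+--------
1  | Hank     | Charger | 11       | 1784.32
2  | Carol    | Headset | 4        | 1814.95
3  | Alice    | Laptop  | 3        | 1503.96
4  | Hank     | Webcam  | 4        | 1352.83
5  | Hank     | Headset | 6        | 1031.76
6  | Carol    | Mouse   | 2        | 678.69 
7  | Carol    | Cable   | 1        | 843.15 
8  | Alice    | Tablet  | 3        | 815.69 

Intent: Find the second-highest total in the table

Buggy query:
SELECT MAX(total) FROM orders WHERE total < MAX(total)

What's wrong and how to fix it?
Bug: The inner MAX is an aggregate inside WHERE, which is not allowed

Fix: Compute the overall MAX in a subquery, then take MAX of rows below it

Corrected query:
SELECT MAX(total) FROM orders WHERE total < (SELECT MAX(total) FROM orders)

Result:
MAX(total)
----------
1784.32   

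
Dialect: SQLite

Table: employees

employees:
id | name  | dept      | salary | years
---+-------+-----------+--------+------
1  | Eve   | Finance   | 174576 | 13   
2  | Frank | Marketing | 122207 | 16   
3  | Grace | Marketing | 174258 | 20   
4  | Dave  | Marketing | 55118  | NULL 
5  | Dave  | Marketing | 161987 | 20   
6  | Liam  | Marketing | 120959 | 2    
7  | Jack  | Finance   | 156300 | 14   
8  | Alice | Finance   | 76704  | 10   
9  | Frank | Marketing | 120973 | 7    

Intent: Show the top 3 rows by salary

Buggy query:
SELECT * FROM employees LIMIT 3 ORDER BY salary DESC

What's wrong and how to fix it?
Bug: ORDER BY cannot follow LIMIT; LIMIT is the final clause

Fix: Swap the clauses: ORDER BY first, then LIMIT

Corrected query:
SELECT * FROM employees ORDER BY salary DESC LIMIT 3

Result:
id | name  | dept      | salary | years
---+-------+-----------+--------+------
1  | Eve   | Finance   | 174576 | 13   
3  | Grace | Marketing | 174258 | 20   
5  | Dave  | Marketing | 161987 | 20   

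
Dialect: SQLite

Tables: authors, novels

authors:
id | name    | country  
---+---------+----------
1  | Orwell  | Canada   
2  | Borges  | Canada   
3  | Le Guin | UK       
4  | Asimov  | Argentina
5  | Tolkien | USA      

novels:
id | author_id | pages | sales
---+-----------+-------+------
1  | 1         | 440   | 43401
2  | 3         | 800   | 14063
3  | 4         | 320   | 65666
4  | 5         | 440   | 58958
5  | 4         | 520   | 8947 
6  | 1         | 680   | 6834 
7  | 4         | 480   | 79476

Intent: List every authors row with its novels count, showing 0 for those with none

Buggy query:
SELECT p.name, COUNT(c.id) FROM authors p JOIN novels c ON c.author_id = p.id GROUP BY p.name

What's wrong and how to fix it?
Bug: INNER JOIN drops authors rows that have no matching novels rows

Fix: Switch to LEFT JOIN to retain unmatched parent rows

Corrected query:
SELECT p.name, COUNT(c.id) FROM authors p LEFT JOIN novels c ON c.author_id = p.id GROUP BY p.name

Result:
name    | COUNT(c.id)
--------+------------
Asimov  | 3          
Borges  | 0          
Le Guin | 1          
Orwell  | 2          
Tolkien | 1          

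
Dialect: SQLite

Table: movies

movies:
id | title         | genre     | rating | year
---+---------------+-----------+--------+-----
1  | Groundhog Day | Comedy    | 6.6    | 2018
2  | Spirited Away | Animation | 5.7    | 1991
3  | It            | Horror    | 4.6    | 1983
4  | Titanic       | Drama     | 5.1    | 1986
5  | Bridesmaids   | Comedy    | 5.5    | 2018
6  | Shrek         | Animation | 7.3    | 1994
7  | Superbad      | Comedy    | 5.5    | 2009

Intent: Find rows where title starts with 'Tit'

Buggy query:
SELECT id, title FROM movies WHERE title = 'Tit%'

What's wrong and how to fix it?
Bug: '=' compares the literal string including the % character; pattern matching needs LIKE

Fix: Replace '=' with LIKE so 'Tit%' is treated as a pattern

Corrected query:
SELECT id, title FROM movies WHERE title LIKE 'Tit%'

Result:
id | title  
---+--------
4  | Titanic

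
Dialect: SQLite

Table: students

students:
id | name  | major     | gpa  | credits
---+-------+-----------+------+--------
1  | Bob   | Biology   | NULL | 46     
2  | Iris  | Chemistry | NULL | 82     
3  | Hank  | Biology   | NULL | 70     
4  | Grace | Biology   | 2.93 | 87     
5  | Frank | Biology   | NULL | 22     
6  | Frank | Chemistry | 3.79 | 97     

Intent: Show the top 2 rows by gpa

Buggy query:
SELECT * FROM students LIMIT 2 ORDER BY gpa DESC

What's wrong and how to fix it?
Bug: ORDER BY cannot follow LIMIT; LIMIT is the final clause

Fix: Swap the clauses: ORDER BY first, then LIMIT

Corrected query:
SELECT * FROM students ORDER BY gpa DESC LIMIT 2

Result:
id | name  | major     | gpa  | credits
---+-------+-----------+------+--------
6  | Frank | Chemistry | 3.79 | 97     
4  | Grace | Biology   | 2.93 | 87     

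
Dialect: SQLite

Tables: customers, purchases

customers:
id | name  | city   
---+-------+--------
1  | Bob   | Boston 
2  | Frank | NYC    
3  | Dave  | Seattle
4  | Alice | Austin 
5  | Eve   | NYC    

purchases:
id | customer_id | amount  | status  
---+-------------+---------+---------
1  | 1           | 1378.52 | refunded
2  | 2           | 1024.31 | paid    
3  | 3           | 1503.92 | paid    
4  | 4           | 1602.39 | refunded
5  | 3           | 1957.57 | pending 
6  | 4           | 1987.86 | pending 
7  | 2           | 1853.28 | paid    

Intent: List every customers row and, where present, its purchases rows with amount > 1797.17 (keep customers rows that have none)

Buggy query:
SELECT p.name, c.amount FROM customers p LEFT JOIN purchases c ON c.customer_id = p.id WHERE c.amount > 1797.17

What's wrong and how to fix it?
Bug: A WHERE condition on the right-hand table after LEFT JOIN drops unmatched parents

Fix: Move the right-table condition into the ON clause so unmatched parents are kept

Corrected query:
SELECT p.name, c.amount FROM customers p LEFT JOIN purchases c ON c.customer_id = p.id AND c.amount > 1797.17

Result:
name  | amount 
------+--------
Bob   | NULL   
Frank | 1853.28
Dave  | 1957.57
Alice | 1987.86
Eve   | NULL   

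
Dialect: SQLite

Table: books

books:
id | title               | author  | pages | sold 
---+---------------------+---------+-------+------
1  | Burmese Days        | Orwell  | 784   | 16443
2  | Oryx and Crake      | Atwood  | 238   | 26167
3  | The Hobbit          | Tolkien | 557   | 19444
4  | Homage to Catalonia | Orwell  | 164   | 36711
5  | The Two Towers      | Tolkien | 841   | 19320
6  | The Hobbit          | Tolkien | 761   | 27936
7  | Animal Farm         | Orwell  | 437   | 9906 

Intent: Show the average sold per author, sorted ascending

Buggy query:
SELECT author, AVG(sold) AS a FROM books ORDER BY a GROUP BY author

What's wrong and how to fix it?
Bug: ORDER BY appears before GROUP BY; SQL clause order requires GROUP BY first

Fix: Reorder: SELECT … FROM … GROUP BY … ORDER BY …

Corrected query:
SELECT author, AVG(sold) AS a FROM books GROUP BY author ORDER BY a

Result:
author  | a           
--------+-------------
Orwell  | 21020       
Tolkien | 22233.333333
Atwood  | 26167       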